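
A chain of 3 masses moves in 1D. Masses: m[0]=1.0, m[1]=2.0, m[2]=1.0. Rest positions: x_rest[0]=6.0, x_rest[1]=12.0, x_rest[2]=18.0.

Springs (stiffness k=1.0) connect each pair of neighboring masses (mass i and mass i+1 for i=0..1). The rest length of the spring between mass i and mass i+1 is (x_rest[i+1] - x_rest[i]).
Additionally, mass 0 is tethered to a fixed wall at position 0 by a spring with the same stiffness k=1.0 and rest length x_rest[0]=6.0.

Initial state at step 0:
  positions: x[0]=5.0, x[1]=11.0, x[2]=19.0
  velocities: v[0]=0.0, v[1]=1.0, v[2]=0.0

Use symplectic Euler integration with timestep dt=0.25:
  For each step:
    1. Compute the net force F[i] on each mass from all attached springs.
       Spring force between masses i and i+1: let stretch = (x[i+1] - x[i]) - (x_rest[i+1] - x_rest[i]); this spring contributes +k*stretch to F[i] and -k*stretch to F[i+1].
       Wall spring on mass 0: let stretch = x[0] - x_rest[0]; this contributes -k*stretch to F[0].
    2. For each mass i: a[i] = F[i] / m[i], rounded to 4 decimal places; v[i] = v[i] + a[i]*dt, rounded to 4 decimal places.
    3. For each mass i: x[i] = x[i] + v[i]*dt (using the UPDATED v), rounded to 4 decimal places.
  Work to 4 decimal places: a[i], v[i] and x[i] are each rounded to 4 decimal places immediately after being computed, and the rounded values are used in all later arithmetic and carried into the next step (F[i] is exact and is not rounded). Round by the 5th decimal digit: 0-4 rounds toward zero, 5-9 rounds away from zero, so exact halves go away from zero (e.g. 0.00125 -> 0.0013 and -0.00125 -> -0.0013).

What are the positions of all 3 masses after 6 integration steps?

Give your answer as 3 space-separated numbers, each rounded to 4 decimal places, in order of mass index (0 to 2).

Step 0: x=[5.0000 11.0000 19.0000] v=[0.0000 1.0000 0.0000]
Step 1: x=[5.0625 11.3125 18.8750] v=[0.2500 1.2500 -0.5000]
Step 2: x=[5.1992 11.6660 18.6524] v=[0.5469 1.4141 -0.8906]
Step 3: x=[5.4152 12.0358 18.3681] v=[0.8638 1.4791 -1.1372]
Step 4: x=[5.7065 12.3966 18.0630] v=[1.1652 1.4431 -1.2203]
Step 5: x=[6.0593 12.7254 17.7788] v=[1.4111 1.3151 -1.1369]
Step 6: x=[6.4500 13.0038 17.5537] v=[1.5628 1.1135 -0.9003]

Answer: 6.4500 13.0038 17.5537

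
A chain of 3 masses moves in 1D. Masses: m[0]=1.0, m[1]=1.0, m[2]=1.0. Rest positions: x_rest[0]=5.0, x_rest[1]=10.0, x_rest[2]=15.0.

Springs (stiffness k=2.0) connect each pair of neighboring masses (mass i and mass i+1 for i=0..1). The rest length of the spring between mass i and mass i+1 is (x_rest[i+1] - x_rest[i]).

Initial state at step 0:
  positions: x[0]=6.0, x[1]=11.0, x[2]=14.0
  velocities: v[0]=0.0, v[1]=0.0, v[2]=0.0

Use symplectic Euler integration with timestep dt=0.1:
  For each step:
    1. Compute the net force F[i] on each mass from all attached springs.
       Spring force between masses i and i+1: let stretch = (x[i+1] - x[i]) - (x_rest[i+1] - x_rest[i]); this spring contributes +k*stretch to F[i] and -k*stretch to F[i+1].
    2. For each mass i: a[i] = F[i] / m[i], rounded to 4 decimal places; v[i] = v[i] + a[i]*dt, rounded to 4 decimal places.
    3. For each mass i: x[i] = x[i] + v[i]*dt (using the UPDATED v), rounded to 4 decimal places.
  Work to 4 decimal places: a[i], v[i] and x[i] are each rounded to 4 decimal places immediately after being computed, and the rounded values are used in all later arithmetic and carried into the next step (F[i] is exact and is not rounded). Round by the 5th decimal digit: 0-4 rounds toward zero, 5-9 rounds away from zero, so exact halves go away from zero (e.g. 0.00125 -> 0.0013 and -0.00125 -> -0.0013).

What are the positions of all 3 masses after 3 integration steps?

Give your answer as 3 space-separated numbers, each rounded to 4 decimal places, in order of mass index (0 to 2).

Answer: 5.9961 10.7719 14.2321

Derivation:
Step 0: x=[6.0000 11.0000 14.0000] v=[0.0000 0.0000 0.0000]
Step 1: x=[6.0000 10.9600 14.0400] v=[0.0000 -0.4000 0.4000]
Step 2: x=[5.9992 10.8824 14.1184] v=[-0.0080 -0.7760 0.7840]
Step 3: x=[5.9961 10.7719 14.2321] v=[-0.0314 -1.1054 1.1368]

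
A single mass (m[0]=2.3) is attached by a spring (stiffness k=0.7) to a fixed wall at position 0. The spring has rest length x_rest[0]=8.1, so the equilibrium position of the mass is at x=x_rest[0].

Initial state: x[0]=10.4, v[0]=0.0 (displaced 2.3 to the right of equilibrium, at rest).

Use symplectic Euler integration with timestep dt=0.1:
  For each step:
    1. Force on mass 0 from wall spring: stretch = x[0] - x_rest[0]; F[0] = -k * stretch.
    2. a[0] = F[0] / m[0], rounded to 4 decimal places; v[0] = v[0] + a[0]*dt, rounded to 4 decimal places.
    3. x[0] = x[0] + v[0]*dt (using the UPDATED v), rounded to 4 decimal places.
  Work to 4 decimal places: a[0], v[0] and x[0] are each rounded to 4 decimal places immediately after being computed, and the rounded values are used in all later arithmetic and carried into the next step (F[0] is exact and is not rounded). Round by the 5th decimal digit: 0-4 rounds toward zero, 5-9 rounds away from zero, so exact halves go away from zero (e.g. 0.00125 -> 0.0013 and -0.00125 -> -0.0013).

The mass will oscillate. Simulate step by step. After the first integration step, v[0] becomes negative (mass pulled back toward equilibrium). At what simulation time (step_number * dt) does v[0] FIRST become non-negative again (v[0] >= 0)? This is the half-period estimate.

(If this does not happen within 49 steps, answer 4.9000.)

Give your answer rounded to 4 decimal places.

Answer: 4.9000

Derivation:
Step 0: x=[10.4000] v=[0.0000]
Step 1: x=[10.3930] v=[-0.0700]
Step 2: x=[10.3790] v=[-0.1398]
Step 3: x=[10.3581] v=[-0.2092]
Step 4: x=[10.3303] v=[-0.2779]
Step 5: x=[10.2957] v=[-0.3458]
Step 6: x=[10.2544] v=[-0.4126]
Step 7: x=[10.2066] v=[-0.4782]
Step 8: x=[10.1524] v=[-0.5423]
Step 9: x=[10.0919] v=[-0.6048]
Step 10: x=[10.0254] v=[-0.6654]
Step 11: x=[9.9530] v=[-0.7240]
Step 12: x=[9.8750] v=[-0.7804]
Step 13: x=[9.7916] v=[-0.8344]
Step 14: x=[9.7030] v=[-0.8859]
Step 15: x=[9.6095] v=[-0.9347]
Step 16: x=[9.5114] v=[-0.9806]
Step 17: x=[9.4090] v=[-1.0236]
Step 18: x=[9.3027] v=[-1.0634]
Step 19: x=[9.1927] v=[-1.1000]
Step 20: x=[9.0794] v=[-1.1333]
Step 21: x=[8.9631] v=[-1.1631]
Step 22: x=[8.8442] v=[-1.1894]
Step 23: x=[8.7230] v=[-1.2121]
Step 24: x=[8.5999] v=[-1.2311]
Step 25: x=[8.4753] v=[-1.2463]
Step 26: x=[8.3495] v=[-1.2577]
Step 27: x=[8.2230] v=[-1.2653]
Step 28: x=[8.0961] v=[-1.2690]
Step 29: x=[7.9692] v=[-1.2689]
Step 30: x=[7.8427] v=[-1.2649]
Step 31: x=[7.7170] v=[-1.2571]
Step 32: x=[7.5925] v=[-1.2454]
Step 33: x=[7.4695] v=[-1.2300]
Step 34: x=[7.3484] v=[-1.2108]
Step 35: x=[7.2296] v=[-1.1879]
Step 36: x=[7.1135] v=[-1.1614]
Step 37: x=[7.0004] v=[-1.1314]
Step 38: x=[6.8906] v=[-1.0979]
Step 39: x=[6.7845] v=[-1.0611]
Step 40: x=[6.6824] v=[-1.0211]
Step 41: x=[6.5846] v=[-0.9780]
Step 42: x=[6.4914] v=[-0.9319]
Step 43: x=[6.4031] v=[-0.8829]
Step 44: x=[6.3200] v=[-0.8313]
Step 45: x=[6.2423] v=[-0.7771]
Step 46: x=[6.1702] v=[-0.7206]
Step 47: x=[6.1040] v=[-0.6619]
Step 48: x=[6.0439] v=[-0.6012]
Step 49: x=[5.9900] v=[-0.5386]
v[0] did not become non-negative within 49 steps; using fallback time=4.9000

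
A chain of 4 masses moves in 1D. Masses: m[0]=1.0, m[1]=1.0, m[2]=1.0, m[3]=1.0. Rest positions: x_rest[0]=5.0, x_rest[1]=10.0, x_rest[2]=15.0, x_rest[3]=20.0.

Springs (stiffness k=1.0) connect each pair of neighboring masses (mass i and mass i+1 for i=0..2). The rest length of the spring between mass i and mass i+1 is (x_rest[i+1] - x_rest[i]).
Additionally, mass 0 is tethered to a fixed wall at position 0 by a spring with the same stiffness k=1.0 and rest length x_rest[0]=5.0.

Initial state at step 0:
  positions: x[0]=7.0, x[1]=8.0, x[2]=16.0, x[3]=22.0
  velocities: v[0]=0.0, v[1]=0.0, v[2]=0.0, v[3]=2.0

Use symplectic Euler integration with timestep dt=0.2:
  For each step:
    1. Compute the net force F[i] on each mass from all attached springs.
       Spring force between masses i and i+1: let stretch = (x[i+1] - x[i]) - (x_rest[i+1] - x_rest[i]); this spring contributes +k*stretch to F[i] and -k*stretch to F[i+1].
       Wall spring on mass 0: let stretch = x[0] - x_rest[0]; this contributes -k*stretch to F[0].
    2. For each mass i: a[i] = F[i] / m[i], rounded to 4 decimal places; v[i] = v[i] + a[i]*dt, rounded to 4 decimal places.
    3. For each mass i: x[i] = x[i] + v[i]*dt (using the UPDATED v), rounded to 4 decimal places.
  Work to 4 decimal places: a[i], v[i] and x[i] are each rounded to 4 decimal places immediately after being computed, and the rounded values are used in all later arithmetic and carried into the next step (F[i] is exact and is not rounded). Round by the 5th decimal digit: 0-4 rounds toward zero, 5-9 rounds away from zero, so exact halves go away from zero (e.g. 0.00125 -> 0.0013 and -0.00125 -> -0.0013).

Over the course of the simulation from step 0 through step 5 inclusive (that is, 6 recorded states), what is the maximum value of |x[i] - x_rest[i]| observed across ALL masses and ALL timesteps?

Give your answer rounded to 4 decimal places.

Answer: 3.0684

Derivation:
Step 0: x=[7.0000 8.0000 16.0000 22.0000] v=[0.0000 0.0000 0.0000 2.0000]
Step 1: x=[6.7600 8.2800 15.9200 22.3600] v=[-1.2000 1.4000 -0.4000 1.8000]
Step 2: x=[6.3104 8.8048 15.7920 22.6624] v=[-2.2480 2.6240 -0.6400 1.5120]
Step 3: x=[5.7082 9.5093 15.6593 22.8900] v=[-3.0112 3.5226 -0.6634 1.1379]
Step 4: x=[5.0297 10.3078 15.5698 23.0284] v=[-3.3926 3.9924 -0.4473 0.6918]
Step 5: x=[4.3611 11.1056 15.5682 23.0684] v=[-3.3429 3.9892 -0.0080 0.2001]
Max displacement = 3.0684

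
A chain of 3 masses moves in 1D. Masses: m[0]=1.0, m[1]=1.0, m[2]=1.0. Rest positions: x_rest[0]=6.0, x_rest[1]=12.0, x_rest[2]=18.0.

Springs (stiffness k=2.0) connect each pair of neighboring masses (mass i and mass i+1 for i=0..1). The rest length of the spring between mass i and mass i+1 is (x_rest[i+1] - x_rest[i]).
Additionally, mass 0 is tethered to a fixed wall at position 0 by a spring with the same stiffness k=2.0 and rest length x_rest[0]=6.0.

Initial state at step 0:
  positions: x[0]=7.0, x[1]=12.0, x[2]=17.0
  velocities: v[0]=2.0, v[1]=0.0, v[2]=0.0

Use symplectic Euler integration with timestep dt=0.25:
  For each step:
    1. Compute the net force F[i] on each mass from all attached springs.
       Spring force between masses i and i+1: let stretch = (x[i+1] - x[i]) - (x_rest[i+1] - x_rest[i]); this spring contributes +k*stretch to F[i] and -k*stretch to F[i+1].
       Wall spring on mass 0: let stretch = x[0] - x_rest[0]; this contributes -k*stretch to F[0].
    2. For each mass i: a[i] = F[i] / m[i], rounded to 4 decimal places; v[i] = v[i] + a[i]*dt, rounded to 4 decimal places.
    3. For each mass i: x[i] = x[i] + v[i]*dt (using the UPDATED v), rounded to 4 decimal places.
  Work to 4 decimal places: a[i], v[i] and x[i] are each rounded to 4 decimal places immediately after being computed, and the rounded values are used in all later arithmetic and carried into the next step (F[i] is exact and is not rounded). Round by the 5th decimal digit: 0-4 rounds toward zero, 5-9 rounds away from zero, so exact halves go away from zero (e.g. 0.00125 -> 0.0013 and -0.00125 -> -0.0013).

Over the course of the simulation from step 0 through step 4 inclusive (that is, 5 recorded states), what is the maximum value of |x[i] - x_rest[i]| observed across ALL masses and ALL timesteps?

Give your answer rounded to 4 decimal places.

Answer: 1.2500

Derivation:
Step 0: x=[7.0000 12.0000 17.0000] v=[2.0000 0.0000 0.0000]
Step 1: x=[7.2500 12.0000 17.1250] v=[1.0000 0.0000 0.5000]
Step 2: x=[7.1875 12.0469 17.3594] v=[-0.2500 0.1875 0.9375]
Step 3: x=[6.8340 12.1504 17.6797] v=[-1.4141 0.4141 1.2813]
Step 4: x=[6.2908 12.2806 18.0589] v=[-2.1729 0.5206 1.5167]
Max displacement = 1.2500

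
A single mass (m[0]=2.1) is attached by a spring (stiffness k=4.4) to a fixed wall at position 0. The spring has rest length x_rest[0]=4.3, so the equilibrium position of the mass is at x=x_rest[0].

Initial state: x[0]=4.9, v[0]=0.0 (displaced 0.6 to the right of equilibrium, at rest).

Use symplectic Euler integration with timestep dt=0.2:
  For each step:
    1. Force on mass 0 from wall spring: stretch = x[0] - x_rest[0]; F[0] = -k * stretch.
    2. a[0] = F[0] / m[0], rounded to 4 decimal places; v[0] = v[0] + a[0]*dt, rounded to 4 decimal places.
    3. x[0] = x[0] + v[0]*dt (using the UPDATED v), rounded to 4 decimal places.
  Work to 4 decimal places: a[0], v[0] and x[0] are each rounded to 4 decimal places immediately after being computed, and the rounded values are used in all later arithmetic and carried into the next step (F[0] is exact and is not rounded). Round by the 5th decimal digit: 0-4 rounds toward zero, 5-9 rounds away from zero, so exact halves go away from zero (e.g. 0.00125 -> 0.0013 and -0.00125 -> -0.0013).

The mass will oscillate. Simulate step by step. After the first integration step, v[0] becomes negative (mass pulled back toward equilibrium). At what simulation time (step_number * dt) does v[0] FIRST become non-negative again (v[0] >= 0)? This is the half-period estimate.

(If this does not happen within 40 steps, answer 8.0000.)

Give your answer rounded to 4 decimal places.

Step 0: x=[4.9000] v=[0.0000]
Step 1: x=[4.8497] v=[-0.2514]
Step 2: x=[4.7533] v=[-0.4818]
Step 3: x=[4.6189] v=[-0.6718]
Step 4: x=[4.4578] v=[-0.8054]
Step 5: x=[4.2835] v=[-0.8715]
Step 6: x=[4.1106] v=[-0.8646]
Step 7: x=[3.9536] v=[-0.7852]
Step 8: x=[3.8256] v=[-0.6400]
Step 9: x=[3.7374] v=[-0.4412]
Step 10: x=[3.6963] v=[-0.2054]
Step 11: x=[3.7058] v=[0.0476]
First v>=0 after going negative at step 11, time=2.2000

Answer: 2.2000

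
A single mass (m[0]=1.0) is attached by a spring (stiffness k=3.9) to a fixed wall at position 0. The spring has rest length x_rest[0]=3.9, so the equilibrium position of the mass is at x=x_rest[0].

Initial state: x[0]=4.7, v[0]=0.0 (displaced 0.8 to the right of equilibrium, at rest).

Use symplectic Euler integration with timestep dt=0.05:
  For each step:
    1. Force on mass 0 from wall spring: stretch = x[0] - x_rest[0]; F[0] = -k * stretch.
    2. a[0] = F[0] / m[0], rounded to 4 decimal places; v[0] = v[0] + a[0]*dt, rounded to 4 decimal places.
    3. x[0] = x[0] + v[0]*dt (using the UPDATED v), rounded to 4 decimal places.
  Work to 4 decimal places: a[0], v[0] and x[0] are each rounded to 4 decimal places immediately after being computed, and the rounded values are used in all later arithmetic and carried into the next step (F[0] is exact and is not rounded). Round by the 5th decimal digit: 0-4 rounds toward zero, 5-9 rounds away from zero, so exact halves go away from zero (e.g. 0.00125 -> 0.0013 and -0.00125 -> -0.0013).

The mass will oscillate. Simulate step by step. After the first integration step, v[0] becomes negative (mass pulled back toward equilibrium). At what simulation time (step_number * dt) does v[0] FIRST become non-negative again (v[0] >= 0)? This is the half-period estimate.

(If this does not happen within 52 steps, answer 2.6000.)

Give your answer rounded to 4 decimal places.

Step 0: x=[4.7000] v=[0.0000]
Step 1: x=[4.6922] v=[-0.1560]
Step 2: x=[4.6767] v=[-0.3105]
Step 3: x=[4.6536] v=[-0.4620]
Step 4: x=[4.6232] v=[-0.6090]
Step 5: x=[4.5857] v=[-0.7500]
Step 6: x=[4.5415] v=[-0.8837]
Step 7: x=[4.4911] v=[-1.0088]
Step 8: x=[4.4349] v=[-1.1241]
Step 9: x=[4.3735] v=[-1.2284]
Step 10: x=[4.3075] v=[-1.3207]
Step 11: x=[4.2375] v=[-1.4002]
Step 12: x=[4.1642] v=[-1.4660]
Step 13: x=[4.0883] v=[-1.5175]
Step 14: x=[4.0106] v=[-1.5542]
Step 15: x=[3.9318] v=[-1.5758]
Step 16: x=[3.8527] v=[-1.5820]
Step 17: x=[3.7741] v=[-1.5728]
Step 18: x=[3.6967] v=[-1.5483]
Step 19: x=[3.6213] v=[-1.5087]
Step 20: x=[3.5486] v=[-1.4544]
Step 21: x=[3.4793] v=[-1.3859]
Step 22: x=[3.4141] v=[-1.3039]
Step 23: x=[3.3536] v=[-1.2092]
Step 24: x=[3.2985] v=[-1.1027]
Step 25: x=[3.2492] v=[-0.9854]
Step 26: x=[3.2063] v=[-0.8585]
Step 27: x=[3.1701] v=[-0.7232]
Step 28: x=[3.1411] v=[-0.5809]
Step 29: x=[3.1195] v=[-0.4329]
Step 30: x=[3.1055] v=[-0.2807]
Step 31: x=[3.0992] v=[-0.1258]
Step 32: x=[3.1007] v=[0.0304]
First v>=0 after going negative at step 32, time=1.6000

Answer: 1.6000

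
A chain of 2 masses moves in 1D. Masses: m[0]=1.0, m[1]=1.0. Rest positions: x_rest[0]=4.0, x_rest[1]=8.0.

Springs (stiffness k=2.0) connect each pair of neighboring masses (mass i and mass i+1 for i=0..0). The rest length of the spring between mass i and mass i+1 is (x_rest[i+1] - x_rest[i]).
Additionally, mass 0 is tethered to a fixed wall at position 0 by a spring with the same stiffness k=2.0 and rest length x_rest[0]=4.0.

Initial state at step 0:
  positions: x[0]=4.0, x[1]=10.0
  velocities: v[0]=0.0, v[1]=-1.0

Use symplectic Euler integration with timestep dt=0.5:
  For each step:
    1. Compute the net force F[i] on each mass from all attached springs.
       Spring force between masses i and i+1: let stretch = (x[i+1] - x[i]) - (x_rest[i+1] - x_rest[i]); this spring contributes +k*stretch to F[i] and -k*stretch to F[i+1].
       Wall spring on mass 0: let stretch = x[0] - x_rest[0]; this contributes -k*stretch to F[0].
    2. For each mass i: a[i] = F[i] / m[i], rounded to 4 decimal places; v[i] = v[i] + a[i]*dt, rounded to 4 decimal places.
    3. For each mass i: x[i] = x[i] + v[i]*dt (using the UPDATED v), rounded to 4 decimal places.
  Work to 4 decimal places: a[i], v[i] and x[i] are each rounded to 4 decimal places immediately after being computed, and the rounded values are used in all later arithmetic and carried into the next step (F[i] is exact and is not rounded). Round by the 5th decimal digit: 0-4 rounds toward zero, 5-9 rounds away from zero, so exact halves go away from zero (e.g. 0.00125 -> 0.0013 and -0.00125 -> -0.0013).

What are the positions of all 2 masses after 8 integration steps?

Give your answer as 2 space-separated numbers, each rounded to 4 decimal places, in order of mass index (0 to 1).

Step 0: x=[4.0000 10.0000] v=[0.0000 -1.0000]
Step 1: x=[5.0000 8.5000] v=[2.0000 -3.0000]
Step 2: x=[5.2500 7.2500] v=[0.5000 -2.5000]
Step 3: x=[3.8750 7.0000] v=[-2.7500 -0.5000]
Step 4: x=[2.1250 7.1875] v=[-3.5000 0.3750]
Step 5: x=[1.8438 6.8438] v=[-0.5625 -0.6875]
Step 6: x=[3.1407 6.0001] v=[2.5937 -1.6875]
Step 7: x=[4.2969 5.7267] v=[2.3124 -0.5469]
Step 8: x=[4.0196 6.7384] v=[-0.5547 2.0233]

Answer: 4.0196 6.7384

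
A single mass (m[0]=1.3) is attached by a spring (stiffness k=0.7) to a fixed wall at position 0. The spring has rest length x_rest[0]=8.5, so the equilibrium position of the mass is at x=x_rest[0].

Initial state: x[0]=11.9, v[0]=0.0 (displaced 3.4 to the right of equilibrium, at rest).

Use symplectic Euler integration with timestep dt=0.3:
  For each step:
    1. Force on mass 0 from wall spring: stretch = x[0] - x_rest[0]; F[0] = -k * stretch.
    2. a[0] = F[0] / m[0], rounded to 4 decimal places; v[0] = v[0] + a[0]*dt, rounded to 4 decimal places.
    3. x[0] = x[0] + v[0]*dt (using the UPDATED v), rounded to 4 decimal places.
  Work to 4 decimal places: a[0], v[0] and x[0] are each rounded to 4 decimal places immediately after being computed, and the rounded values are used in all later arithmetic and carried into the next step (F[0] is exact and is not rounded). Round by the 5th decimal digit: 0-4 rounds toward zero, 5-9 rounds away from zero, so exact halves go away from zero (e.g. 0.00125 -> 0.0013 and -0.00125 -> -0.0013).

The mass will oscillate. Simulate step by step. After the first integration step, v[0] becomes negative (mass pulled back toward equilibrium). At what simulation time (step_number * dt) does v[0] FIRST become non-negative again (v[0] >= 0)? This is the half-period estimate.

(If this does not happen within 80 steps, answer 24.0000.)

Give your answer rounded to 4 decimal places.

Step 0: x=[11.9000] v=[0.0000]
Step 1: x=[11.7352] v=[-0.5492]
Step 2: x=[11.4137] v=[-1.0718]
Step 3: x=[10.9510] v=[-1.5425]
Step 4: x=[10.3695] v=[-1.9384]
Step 5: x=[9.6974] v=[-2.2404]
Step 6: x=[8.9673] v=[-2.4338]
Step 7: x=[8.2145] v=[-2.5093]
Step 8: x=[7.4755] v=[-2.4632]
Step 9: x=[6.7862] v=[-2.2977]
Step 10: x=[6.1799] v=[-2.0209]
Step 11: x=[5.6861] v=[-1.6461]
Step 12: x=[5.3287] v=[-1.1915]
Step 13: x=[5.1249] v=[-0.6792]
Step 14: x=[5.0847] v=[-0.1340]
Step 15: x=[5.2100] v=[0.4177]
First v>=0 after going negative at step 15, time=4.5000

Answer: 4.5000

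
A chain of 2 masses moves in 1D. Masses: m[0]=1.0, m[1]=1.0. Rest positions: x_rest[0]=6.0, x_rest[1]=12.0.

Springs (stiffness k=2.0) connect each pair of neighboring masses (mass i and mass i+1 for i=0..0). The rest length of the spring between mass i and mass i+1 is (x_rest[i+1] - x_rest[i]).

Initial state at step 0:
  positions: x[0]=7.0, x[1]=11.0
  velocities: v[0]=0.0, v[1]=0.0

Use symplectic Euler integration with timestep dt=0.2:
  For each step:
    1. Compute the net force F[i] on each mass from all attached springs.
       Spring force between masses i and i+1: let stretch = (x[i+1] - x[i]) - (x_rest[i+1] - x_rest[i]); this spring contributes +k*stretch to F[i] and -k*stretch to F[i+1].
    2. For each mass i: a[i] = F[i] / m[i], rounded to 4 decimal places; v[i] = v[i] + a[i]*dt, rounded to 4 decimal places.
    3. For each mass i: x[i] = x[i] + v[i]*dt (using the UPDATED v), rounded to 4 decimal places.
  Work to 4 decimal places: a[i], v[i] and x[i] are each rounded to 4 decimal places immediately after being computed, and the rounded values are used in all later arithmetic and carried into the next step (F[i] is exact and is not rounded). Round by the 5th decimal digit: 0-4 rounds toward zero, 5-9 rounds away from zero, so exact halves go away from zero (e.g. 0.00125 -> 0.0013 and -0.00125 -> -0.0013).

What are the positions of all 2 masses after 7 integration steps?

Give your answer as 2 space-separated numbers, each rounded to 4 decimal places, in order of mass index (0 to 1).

Answer: 4.9869 13.0131

Derivation:
Step 0: x=[7.0000 11.0000] v=[0.0000 0.0000]
Step 1: x=[6.8400 11.1600] v=[-0.8000 0.8000]
Step 2: x=[6.5456 11.4544] v=[-1.4720 1.4720]
Step 3: x=[6.1639 11.8361] v=[-1.9085 1.9085]
Step 4: x=[5.7560 12.2440] v=[-2.0396 2.0396]
Step 5: x=[5.3871 12.6129] v=[-1.8444 1.8444]
Step 6: x=[5.1163 12.8837] v=[-1.3541 1.3541]
Step 7: x=[4.9869 13.0131] v=[-0.6471 0.6471]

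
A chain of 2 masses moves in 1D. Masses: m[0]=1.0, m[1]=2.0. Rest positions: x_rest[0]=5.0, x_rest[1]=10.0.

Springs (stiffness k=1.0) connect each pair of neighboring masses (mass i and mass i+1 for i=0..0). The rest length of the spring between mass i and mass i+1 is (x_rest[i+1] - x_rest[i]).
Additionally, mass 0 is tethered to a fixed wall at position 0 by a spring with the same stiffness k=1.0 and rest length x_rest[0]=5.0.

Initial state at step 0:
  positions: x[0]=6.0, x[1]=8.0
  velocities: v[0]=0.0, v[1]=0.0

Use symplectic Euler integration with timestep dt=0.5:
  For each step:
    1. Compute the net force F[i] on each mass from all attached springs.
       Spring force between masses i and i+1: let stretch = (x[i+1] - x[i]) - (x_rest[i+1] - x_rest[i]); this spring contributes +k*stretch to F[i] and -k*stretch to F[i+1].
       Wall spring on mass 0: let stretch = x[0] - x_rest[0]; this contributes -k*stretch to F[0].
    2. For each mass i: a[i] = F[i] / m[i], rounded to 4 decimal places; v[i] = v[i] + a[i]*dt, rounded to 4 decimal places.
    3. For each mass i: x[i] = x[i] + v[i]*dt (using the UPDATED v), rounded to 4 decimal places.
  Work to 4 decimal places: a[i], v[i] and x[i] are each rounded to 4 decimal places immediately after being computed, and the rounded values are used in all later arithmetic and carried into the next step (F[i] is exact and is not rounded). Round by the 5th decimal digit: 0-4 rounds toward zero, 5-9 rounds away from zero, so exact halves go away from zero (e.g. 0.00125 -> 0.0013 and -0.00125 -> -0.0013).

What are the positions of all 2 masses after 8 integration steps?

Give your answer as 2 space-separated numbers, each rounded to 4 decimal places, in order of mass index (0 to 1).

Step 0: x=[6.0000 8.0000] v=[0.0000 0.0000]
Step 1: x=[5.0000 8.3750] v=[-2.0000 0.7500]
Step 2: x=[3.5938 8.9532] v=[-2.8125 1.1563]
Step 3: x=[2.6290 9.4865] v=[-1.9297 1.0665]
Step 4: x=[2.7213 9.7876] v=[0.1846 0.6021]
Step 5: x=[3.8999 9.8304] v=[2.3571 0.0855]
Step 6: x=[5.5861 9.7568] v=[3.3724 -0.1472]
Step 7: x=[6.9185 9.7869] v=[2.6647 0.0602]
Step 8: x=[7.2384 10.0835] v=[0.6397 0.5931]

Answer: 7.2384 10.0835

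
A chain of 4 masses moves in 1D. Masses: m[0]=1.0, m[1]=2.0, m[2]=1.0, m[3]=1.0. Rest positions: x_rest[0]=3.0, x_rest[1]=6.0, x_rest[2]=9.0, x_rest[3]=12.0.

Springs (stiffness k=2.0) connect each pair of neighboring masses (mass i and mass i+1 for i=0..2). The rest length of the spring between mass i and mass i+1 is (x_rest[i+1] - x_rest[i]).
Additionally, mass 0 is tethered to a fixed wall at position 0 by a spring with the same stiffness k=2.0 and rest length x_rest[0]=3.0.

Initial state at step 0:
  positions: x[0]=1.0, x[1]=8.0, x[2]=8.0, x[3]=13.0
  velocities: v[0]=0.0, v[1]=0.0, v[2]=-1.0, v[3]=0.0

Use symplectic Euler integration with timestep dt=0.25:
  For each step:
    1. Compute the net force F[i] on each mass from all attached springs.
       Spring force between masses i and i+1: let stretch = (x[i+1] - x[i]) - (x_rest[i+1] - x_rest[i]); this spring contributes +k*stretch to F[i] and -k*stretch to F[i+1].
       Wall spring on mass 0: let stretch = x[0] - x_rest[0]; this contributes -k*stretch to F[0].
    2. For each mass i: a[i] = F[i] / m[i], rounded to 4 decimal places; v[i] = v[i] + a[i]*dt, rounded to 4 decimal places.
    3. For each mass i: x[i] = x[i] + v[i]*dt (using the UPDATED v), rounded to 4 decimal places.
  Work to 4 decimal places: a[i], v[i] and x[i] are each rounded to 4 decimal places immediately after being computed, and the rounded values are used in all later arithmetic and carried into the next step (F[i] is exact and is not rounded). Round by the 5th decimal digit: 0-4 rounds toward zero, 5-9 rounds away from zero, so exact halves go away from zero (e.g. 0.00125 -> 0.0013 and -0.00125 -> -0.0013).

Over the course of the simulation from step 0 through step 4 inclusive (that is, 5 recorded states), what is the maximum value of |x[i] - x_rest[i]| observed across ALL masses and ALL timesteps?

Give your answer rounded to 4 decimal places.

Step 0: x=[1.0000 8.0000 8.0000 13.0000] v=[0.0000 0.0000 -1.0000 0.0000]
Step 1: x=[1.7500 7.5625 8.3750 12.7500] v=[3.0000 -1.7500 1.5000 -1.0000]
Step 2: x=[3.0078 6.8125 9.1953 12.3281] v=[5.0313 -3.0000 3.2813 -1.6875]
Step 3: x=[4.3653 5.9736 10.1094 11.8896] v=[5.4298 -3.3555 3.6563 -1.7539]
Step 4: x=[5.3781 5.2927 10.7290 11.6036] v=[4.0513 -2.7236 2.4785 -1.1440]
Max displacement = 2.3781

Answer: 2.3781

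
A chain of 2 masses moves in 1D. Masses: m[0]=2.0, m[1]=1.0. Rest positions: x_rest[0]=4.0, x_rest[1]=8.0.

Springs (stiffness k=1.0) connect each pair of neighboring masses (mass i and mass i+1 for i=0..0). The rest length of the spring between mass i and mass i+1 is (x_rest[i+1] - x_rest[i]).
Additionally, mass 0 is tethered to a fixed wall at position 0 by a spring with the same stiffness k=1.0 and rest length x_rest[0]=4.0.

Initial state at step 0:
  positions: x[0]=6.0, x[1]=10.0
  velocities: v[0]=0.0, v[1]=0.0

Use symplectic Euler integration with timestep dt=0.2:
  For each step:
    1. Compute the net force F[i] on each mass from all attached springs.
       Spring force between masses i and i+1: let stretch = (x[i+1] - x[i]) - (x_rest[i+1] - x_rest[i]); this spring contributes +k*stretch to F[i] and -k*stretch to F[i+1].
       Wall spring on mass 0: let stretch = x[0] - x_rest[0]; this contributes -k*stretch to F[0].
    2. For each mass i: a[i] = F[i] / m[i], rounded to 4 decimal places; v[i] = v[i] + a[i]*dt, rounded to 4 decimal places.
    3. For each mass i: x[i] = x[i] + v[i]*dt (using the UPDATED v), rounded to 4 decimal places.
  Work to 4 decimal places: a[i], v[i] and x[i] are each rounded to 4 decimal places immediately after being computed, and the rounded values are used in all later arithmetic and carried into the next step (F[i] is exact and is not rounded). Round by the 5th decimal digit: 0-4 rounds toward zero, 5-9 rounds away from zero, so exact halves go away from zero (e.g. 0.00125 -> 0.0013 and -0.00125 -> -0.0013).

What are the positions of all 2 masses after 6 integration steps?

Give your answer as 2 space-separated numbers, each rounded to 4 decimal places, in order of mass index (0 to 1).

Step 0: x=[6.0000 10.0000] v=[0.0000 0.0000]
Step 1: x=[5.9600 10.0000] v=[-0.2000 0.0000]
Step 2: x=[5.8816 9.9984] v=[-0.3920 -0.0080]
Step 3: x=[5.7679 9.9921] v=[-0.5685 -0.0314]
Step 4: x=[5.6233 9.9769] v=[-0.7229 -0.0762]
Step 5: x=[5.4533 9.9475] v=[-0.8499 -0.1469]
Step 6: x=[5.2641 9.8984] v=[-0.9458 -0.2457]

Answer: 5.2641 9.8984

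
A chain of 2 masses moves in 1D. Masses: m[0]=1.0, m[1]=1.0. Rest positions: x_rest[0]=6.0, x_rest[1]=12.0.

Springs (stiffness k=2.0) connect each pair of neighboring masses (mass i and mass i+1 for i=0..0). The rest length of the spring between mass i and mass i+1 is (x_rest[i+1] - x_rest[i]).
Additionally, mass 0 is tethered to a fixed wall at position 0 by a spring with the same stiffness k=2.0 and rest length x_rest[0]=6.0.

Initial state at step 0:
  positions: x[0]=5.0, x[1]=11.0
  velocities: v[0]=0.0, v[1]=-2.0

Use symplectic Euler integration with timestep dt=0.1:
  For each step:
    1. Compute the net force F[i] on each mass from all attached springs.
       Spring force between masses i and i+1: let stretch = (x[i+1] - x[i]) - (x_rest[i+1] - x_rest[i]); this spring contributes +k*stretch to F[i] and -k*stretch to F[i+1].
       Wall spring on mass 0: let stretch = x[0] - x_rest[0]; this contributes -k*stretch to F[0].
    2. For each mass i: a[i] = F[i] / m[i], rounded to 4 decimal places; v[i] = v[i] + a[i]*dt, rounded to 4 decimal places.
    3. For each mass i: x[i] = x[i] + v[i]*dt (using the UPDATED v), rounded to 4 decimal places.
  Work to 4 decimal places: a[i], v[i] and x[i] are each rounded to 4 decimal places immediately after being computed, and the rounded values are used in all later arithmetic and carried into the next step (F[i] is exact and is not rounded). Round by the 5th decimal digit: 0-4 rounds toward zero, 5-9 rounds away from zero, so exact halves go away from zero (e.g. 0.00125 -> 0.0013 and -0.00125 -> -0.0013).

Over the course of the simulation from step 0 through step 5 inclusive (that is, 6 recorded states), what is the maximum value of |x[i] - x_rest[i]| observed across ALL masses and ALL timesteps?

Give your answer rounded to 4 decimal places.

Step 0: x=[5.0000 11.0000] v=[0.0000 -2.0000]
Step 1: x=[5.0200 10.8000] v=[0.2000 -2.0000]
Step 2: x=[5.0552 10.6044] v=[0.3520 -1.9560]
Step 3: x=[5.1003 10.4178] v=[0.4508 -1.8658]
Step 4: x=[5.1497 10.2449] v=[0.4942 -1.7293]
Step 5: x=[5.1980 10.0901] v=[0.4833 -1.5483]
Max displacement = 1.9099

Answer: 1.9099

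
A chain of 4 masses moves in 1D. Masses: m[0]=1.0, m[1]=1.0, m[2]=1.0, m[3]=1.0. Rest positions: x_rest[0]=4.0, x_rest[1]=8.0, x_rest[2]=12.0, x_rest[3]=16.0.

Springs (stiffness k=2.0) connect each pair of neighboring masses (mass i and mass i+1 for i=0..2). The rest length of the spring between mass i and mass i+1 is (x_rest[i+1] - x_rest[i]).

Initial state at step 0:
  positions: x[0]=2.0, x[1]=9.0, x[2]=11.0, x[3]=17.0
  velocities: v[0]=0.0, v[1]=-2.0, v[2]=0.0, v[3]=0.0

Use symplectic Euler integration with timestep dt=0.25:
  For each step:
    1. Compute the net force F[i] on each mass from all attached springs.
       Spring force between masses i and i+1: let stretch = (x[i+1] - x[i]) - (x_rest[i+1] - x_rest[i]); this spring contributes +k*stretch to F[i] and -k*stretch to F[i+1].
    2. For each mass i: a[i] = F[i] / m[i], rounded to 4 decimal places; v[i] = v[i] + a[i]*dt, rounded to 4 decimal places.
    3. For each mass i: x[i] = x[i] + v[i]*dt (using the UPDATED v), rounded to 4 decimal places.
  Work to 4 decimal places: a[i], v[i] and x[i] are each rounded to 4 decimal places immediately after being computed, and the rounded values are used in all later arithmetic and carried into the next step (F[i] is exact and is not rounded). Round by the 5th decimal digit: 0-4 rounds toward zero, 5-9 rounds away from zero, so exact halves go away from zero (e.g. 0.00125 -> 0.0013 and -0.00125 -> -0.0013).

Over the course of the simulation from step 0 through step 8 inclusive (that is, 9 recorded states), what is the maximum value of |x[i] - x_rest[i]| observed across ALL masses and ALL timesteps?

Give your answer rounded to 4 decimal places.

Answer: 3.0107

Derivation:
Step 0: x=[2.0000 9.0000 11.0000 17.0000] v=[0.0000 -2.0000 0.0000 0.0000]
Step 1: x=[2.3750 7.8750 11.5000 16.7500] v=[1.5000 -4.5000 2.0000 -1.0000]
Step 2: x=[2.9375 6.5156 12.2031 16.3438] v=[2.2500 -5.4375 2.8125 -1.6250]
Step 3: x=[3.4473 5.4199 12.7129 15.9200] v=[2.0391 -4.3828 2.0391 -1.6954]
Step 4: x=[3.7037 4.9893 12.7119 15.5953] v=[1.0254 -1.7226 -0.0039 -1.2990]
Step 5: x=[3.6208 5.3633 12.1060 15.4101] v=[-0.3318 1.4959 -2.4235 -0.7407]
Step 6: x=[3.2557 6.3623 11.0703 15.3119] v=[-1.4606 3.9960 -4.1428 -0.3928]
Step 7: x=[2.7789 7.5615 9.9763 15.1835] v=[-1.9073 4.7967 -4.3760 -0.5136]
Step 8: x=[2.3999 8.4647 9.2314 14.9042] v=[-1.5160 3.6128 -2.9798 -1.1172]
Max displacement = 3.0107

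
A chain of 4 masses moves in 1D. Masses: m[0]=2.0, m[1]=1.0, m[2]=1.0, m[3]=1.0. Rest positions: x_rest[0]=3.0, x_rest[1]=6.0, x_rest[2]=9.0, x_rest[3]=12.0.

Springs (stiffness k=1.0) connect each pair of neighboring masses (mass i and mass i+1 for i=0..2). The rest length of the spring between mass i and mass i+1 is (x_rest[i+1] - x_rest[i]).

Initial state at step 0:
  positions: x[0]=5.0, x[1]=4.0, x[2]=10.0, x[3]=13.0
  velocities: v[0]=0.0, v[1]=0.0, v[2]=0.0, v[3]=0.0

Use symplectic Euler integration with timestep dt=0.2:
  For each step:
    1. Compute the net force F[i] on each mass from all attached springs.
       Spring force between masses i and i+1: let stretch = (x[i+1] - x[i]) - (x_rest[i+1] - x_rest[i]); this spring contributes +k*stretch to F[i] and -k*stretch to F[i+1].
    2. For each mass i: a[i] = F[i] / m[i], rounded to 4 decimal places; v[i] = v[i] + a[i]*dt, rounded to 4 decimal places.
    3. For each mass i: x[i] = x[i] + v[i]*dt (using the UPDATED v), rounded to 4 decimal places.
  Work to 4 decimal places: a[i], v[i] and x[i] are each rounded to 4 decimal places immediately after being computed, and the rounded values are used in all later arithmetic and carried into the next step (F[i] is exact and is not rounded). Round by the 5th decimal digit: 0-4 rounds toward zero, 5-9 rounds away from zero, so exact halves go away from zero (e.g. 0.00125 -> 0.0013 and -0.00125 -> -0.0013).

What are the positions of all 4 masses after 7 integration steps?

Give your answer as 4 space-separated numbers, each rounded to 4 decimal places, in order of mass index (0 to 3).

Step 0: x=[5.0000 4.0000 10.0000 13.0000] v=[0.0000 0.0000 0.0000 0.0000]
Step 1: x=[4.9200 4.2800 9.8800 13.0000] v=[-0.4000 1.4000 -0.6000 0.0000]
Step 2: x=[4.7672 4.8096 9.6608 12.9952] v=[-0.7640 2.6480 -1.0960 -0.0240]
Step 3: x=[4.5552 5.5316 9.3809 12.9770] v=[-1.0598 3.6098 -1.3994 -0.0909]
Step 4: x=[4.3028 6.3685 9.0909 12.9350] v=[-1.2622 4.1844 -1.4500 -0.2101]
Step 5: x=[4.0317 7.2316 8.8458 12.8592] v=[-1.3556 4.3157 -1.2257 -0.3789]
Step 6: x=[3.7646 8.0313 8.6966 12.7429] v=[-1.3356 3.9986 -0.7459 -0.5816]
Step 7: x=[3.5228 8.6870 8.6827 12.5847] v=[-1.2089 3.2783 -0.0697 -0.7909]

Answer: 3.5228 8.6870 8.6827 12.5847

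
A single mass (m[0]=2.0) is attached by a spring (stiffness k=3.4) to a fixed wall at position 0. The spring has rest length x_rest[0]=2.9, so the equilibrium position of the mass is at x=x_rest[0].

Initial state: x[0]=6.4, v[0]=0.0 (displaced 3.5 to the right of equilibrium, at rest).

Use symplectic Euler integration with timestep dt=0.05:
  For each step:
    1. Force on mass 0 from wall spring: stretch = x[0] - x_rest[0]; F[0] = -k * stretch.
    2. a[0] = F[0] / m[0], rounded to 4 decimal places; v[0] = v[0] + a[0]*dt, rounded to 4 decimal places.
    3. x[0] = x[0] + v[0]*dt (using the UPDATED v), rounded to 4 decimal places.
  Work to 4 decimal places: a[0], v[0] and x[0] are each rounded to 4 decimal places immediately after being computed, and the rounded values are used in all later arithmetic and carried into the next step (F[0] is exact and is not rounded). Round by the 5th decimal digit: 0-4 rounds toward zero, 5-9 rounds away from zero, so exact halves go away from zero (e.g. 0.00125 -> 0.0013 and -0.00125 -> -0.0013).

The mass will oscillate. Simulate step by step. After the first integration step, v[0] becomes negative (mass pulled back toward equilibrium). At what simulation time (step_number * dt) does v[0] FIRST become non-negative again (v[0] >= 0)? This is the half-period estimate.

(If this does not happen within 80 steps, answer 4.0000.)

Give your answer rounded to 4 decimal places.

Answer: 2.4500

Derivation:
Step 0: x=[6.4000] v=[0.0000]
Step 1: x=[6.3851] v=[-0.2975]
Step 2: x=[6.3554] v=[-0.5937]
Step 3: x=[6.3110] v=[-0.8874]
Step 4: x=[6.2521] v=[-1.1773]
Step 5: x=[6.1790] v=[-1.4622]
Step 6: x=[6.0920] v=[-1.7409]
Step 7: x=[5.9914] v=[-2.0122]
Step 8: x=[5.8777] v=[-2.2750]
Step 9: x=[5.7513] v=[-2.5281]
Step 10: x=[5.6128] v=[-2.7705]
Step 11: x=[5.4627] v=[-3.0011]
Step 12: x=[5.3018] v=[-3.2189]
Step 13: x=[5.1306] v=[-3.4231]
Step 14: x=[4.9500] v=[-3.6127]
Step 15: x=[4.7607] v=[-3.7870]
Step 16: x=[4.5634] v=[-3.9452]
Step 17: x=[4.3591] v=[-4.0866]
Step 18: x=[4.1486] v=[-4.2106]
Step 19: x=[3.9328] v=[-4.3167]
Step 20: x=[3.7126] v=[-4.4045]
Step 21: x=[3.4889] v=[-4.4736]
Step 22: x=[3.2627] v=[-4.5237]
Step 23: x=[3.0350] v=[-4.5545]
Step 24: x=[2.8067] v=[-4.5660]
Step 25: x=[2.5788] v=[-4.5581]
Step 26: x=[2.3523] v=[-4.5308]
Step 27: x=[2.1281] v=[-4.4842]
Step 28: x=[1.9072] v=[-4.4186]
Step 29: x=[1.6905] v=[-4.3342]
Step 30: x=[1.4789] v=[-4.2314]
Step 31: x=[1.2734] v=[-4.1106]
Step 32: x=[1.0748] v=[-3.9723]
Step 33: x=[0.8839] v=[-3.8172]
Step 34: x=[0.7016] v=[-3.6458]
Step 35: x=[0.5287] v=[-3.4589]
Step 36: x=[0.3658] v=[-3.2573]
Step 37: x=[0.2137] v=[-3.0419]
Step 38: x=[0.0730] v=[-2.8136]
Step 39: x=[-0.0557] v=[-2.5733]
Step 40: x=[-0.1718] v=[-2.3221]
Step 41: x=[-0.2749] v=[-2.0610]
Step 42: x=[-0.3645] v=[-1.7911]
Step 43: x=[-0.4402] v=[-1.5136]
Step 44: x=[-0.5017] v=[-1.2297]
Step 45: x=[-0.5487] v=[-0.9406]
Step 46: x=[-0.5811] v=[-0.6475]
Step 47: x=[-0.5987] v=[-0.3516]
Step 48: x=[-0.6014] v=[-0.0542]
Step 49: x=[-0.5892] v=[0.2434]
First v>=0 after going negative at step 49, time=2.4500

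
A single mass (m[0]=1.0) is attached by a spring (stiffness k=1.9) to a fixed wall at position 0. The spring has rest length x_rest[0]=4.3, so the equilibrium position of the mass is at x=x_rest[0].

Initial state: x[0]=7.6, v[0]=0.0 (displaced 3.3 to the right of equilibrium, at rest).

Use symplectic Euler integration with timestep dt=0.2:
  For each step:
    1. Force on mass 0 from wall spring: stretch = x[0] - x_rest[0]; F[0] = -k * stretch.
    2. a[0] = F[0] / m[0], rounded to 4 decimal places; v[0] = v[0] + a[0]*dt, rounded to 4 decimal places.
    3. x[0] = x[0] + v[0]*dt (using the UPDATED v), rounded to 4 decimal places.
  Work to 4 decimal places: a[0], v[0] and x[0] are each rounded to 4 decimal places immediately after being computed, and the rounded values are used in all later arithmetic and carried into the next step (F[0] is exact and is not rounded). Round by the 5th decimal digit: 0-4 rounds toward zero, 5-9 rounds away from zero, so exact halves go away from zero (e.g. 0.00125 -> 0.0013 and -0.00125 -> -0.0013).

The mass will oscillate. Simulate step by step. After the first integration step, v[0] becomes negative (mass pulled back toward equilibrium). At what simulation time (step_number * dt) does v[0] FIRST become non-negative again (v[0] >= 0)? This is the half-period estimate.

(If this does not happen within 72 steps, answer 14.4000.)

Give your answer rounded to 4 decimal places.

Answer: 2.4000

Derivation:
Step 0: x=[7.6000] v=[0.0000]
Step 1: x=[7.3492] v=[-1.2540]
Step 2: x=[6.8667] v=[-2.4127]
Step 3: x=[6.1891] v=[-3.3880]
Step 4: x=[5.3679] v=[-4.1059]
Step 5: x=[4.4656] v=[-4.5117]
Step 6: x=[3.5507] v=[-4.5746]
Step 7: x=[2.6927] v=[-4.2899]
Step 8: x=[1.9569] v=[-3.6791]
Step 9: x=[1.3992] v=[-2.7887]
Step 10: x=[1.0619] v=[-1.6864]
Step 11: x=[0.9707] v=[-0.4559]
Step 12: x=[1.1325] v=[0.8092]
First v>=0 after going negative at step 12, time=2.4000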